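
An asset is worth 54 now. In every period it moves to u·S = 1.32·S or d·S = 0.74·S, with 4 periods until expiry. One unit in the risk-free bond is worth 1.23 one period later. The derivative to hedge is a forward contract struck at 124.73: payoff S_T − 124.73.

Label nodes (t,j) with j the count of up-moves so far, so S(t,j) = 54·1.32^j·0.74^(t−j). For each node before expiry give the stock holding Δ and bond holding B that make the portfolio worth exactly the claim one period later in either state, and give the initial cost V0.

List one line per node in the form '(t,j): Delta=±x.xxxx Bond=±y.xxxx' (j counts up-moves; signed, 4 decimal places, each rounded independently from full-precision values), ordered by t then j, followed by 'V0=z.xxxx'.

(0,0): Delta=1.0000 Bond=-54.4942
(1,0): Delta=1.0000 Bond=-67.0279
(1,1): Delta=1.0000 Bond=-67.0279
(2,0): Delta=1.0000 Bond=-82.4443
(2,1): Delta=1.0000 Bond=-82.4443
(2,2): Delta=1.0000 Bond=-82.4443
(3,0): Delta=1.0000 Bond=-101.4065
(3,1): Delta=1.0000 Bond=-101.4065
(3,2): Delta=1.0000 Bond=-101.4065
(3,3): Delta=1.0000 Bond=-101.4065
V0=-0.4942

Risk-neutral probability p* = (R−d)/(u−d) = (1.23−0.74)/(1.32−0.74) = 0.8448.
Terminal values V(4,·): V(4,0)=-108.5372, V(4,1)=-95.8456, V(4,2)=-73.2065, V(4,3)=-32.8233, V(4,4)=39.2117
  t=3,j=0: stock 21.8821 → up 28.8844 (V=-95.8456), down 16.1928 (V=-108.5372). Price -79.5244; hedge Δ=1.0000, bond B=-101.4065.
  t=3,j=1: stock 39.0329 → up 51.5235 (V=-73.2065), down 28.8844 (V=-95.8456). Price -62.3736; hedge Δ=1.0000, bond B=-101.4065.
  t=3,j=2: stock 69.6263 → up 91.9067 (V=-32.8233), down 51.5235 (V=-73.2065). Price -31.7802; hedge Δ=1.0000, bond B=-101.4065.
  t=3,j=3: stock 124.1983 → up 163.9417 (V=39.2117), down 91.9067 (V=-32.8233). Price 22.7918; hedge Δ=1.0000, bond B=-101.4065.
  t=2,j=0: stock 29.5704 → up 39.0329 (V=-62.3736), down 21.8821 (V=-79.5244). Price -52.8739; hedge Δ=1.0000, bond B=-82.4443.
  t=2,j=1: stock 52.7472 → up 69.6263 (V=-31.7802), down 39.0329 (V=-62.3736). Price -29.6971; hedge Δ=1.0000, bond B=-82.4443.
  t=2,j=2: stock 94.0896 → up 124.1983 (V=22.7918), down 69.6263 (V=-31.7802). Price 11.6453; hedge Δ=1.0000, bond B=-82.4443.
  t=1,j=0: stock 39.9600 → up 52.7472 (V=-29.6971), down 29.5704 (V=-52.8739). Price -27.0679; hedge Δ=1.0000, bond B=-67.0279.
  t=1,j=1: stock 71.2800 → up 94.0896 (V=11.6453), down 52.7472 (V=-29.6971). Price 4.2521; hedge Δ=1.0000, bond B=-67.0279.
  t=0,j=0: stock 54.0000 → up 71.2800 (V=4.2521), down 39.9600 (V=-27.0679). Price -0.4942; hedge Δ=1.0000, bond B=-54.4942.
Self-financing check: at every node Δ·S+B equals the discounted successor values.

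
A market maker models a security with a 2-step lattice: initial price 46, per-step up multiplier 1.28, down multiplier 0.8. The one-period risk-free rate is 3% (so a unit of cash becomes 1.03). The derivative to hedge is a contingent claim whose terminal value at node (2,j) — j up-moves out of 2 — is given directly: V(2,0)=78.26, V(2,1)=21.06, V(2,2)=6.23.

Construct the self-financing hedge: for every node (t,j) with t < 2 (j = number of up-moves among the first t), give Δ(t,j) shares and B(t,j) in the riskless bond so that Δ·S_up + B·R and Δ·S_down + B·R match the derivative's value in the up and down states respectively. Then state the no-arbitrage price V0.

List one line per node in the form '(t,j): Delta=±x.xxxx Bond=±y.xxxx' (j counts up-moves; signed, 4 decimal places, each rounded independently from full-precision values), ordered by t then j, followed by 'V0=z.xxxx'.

(0,0): Delta=-1.6224 Bond=105.8986
(1,0): Delta=-3.2382 Bond=168.5372
(1,1): Delta=-0.5247 Bond=44.4434
V0=31.2673

Risk-neutral probability p* = (R−d)/(u−d) = (1.03−0.8)/(1.28−0.8) = 0.4792.
At expiry t=2: V(2,0)=78.2600, V(2,1)=21.0600, V(2,2)=6.2300
(1,0): S=36.8000. Δ = (V_up−V_dn)/(S_up−S_dn) = (21.0600−78.2600)/(47.1040−29.4400) = -3.2382. V = [p*·21.0600 + (1−p*)·78.2600]/1.03 = 49.3706. B = V − Δ·S = 168.5372.
(1,1): S=58.8800. Δ = (V_up−V_dn)/(S_up−S_dn) = (6.2300−21.0600)/(75.3664−47.1040) = -0.5247. V = [p*·6.2300 + (1−p*)·21.0600]/1.03 = 13.5475. B = V − Δ·S = 44.4434.
(0,0): S=46.0000. Δ = (V_up−V_dn)/(S_up−S_dn) = (13.5475−49.3706)/(58.8800−36.8000) = -1.6224. V = [p*·13.5475 + (1−p*)·49.3706]/1.03 = 31.2673. B = V − Δ·S = 105.8986.
Each (Δ,B) replicates both successor values, so the strategy is self-financing and V0 is arbitrage-free.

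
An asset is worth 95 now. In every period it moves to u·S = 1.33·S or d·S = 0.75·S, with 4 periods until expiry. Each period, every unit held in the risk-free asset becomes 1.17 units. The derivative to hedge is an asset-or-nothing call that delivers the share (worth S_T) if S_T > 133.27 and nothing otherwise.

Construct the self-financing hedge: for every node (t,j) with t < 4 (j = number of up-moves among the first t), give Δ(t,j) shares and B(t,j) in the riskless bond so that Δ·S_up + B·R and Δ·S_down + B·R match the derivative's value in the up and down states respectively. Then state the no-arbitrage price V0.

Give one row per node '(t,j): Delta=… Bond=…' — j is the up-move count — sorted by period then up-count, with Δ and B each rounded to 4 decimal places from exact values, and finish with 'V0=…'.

(0,0): Delta=1.3821 Bond=-50.1979
(1,0): Delta=1.5538 Bond=-70.9673
(1,1): Delta=1.3452 Bond=-54.0703
(2,0): Delta=0.0000 Bond=0.0000
(2,1): Delta=1.8876 Bond=-114.6628
(2,2): Delta=1.2287 Bond=-43.6811
(3,0): Delta=0.0000 Bond=0.0000
(3,1): Delta=0.0000 Bond=0.0000
(3,2): Delta=2.2931 Bond=-185.2624
(3,3): Delta=1.0000 Bond=0.0000
V0=81.0997

Under the risk-neutral measure, an up-move has probability p* = (R−d)/(u−d) = 0.7241 and values discount at R = 1.17.
Terminal values V(4,·): V(4,0)=0.0000, V(4,1)=0.0000, V(4,2)=0.0000, V(4,3)=167.6254, V(4,4)=297.2557
  t=3,j=0: stock 40.0781 → up 53.3039 (V=0.0000), down 30.0586 (V=0.0000). Price 0.0000; hedge Δ=0.0000, bond B=0.0000.
  t=3,j=1: stock 71.0719 → up 94.5256 (V=0.0000), down 53.3039 (V=0.0000). Price 0.0000; hedge Δ=0.0000, bond B=0.0000.
  t=3,j=2: stock 126.0341 → up 167.6254 (V=167.6254), down 94.5256 (V=0.0000). Price 103.7469; hedge Δ=2.2931, bond B=-185.2624.
  t=3,j=3: stock 223.5005 → up 297.2557 (V=297.2557), down 167.6254 (V=167.6254). Price 223.5005; hedge Δ=1.0000, bond B=0.0000.
  t=2,j=0: stock 53.4375 → up 71.0719 (V=0.0000), down 40.0781 (V=0.0000). Price 0.0000; hedge Δ=0.0000, bond B=0.0000.
  t=2,j=1: stock 94.7625 → up 126.0341 (V=103.7469), down 71.0719 (V=0.0000). Price 64.2112; hedge Δ=1.8876, bond B=-114.6628.
  t=2,j=2: stock 168.0455 → up 223.5005 (V=223.5005), down 126.0341 (V=103.7469). Price 162.7906; hedge Δ=1.2287, bond B=-43.6811.
  t=1,j=0: stock 71.2500 → up 94.7625 (V=64.2112), down 53.4375 (V=0.0000). Price 39.7417; hedge Δ=1.5538, bond B=-70.9673.
  t=1,j=1: stock 126.3500 → up 168.0455 (V=162.7906), down 94.7625 (V=64.2112). Price 115.8943; hedge Δ=1.3452, bond B=-54.0703.
  t=0,j=0: stock 95.0000 → up 126.3500 (V=115.8943), down 71.2500 (V=39.7417). Price 81.0997; hedge Δ=1.3821, bond B=-50.1979.
Check: Δ(0,0)·S0 + B(0,0) = 81.0997 = V0.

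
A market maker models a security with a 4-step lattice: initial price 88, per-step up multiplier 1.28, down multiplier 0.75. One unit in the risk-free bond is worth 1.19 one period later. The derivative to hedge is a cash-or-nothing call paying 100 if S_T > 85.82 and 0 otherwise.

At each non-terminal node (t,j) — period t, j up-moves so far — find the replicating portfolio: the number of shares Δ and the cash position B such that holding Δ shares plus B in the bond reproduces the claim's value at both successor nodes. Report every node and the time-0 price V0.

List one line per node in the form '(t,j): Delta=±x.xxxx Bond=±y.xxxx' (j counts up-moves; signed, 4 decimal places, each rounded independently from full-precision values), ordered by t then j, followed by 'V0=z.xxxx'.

No-arbitrage ⇒ martingale measure with p* = (R−d)/(u−d) = 0.8302.
Terminal values V(4,·): V(4,0)=0.0000, V(4,1)=0.0000, V(4,2)=0.0000, V(4,3)=100.0000, V(4,4)=100.0000
  t=3,j=0: stock 37.1250 → up 47.5200 (V=0.0000), down 27.8438 (V=0.0000). Price 0.0000; hedge Δ=0.0000, bond B=0.0000.
  t=3,j=1: stock 63.3600 → up 81.1008 (V=0.0000), down 47.5200 (V=0.0000). Price 0.0000; hedge Δ=0.0000, bond B=0.0000.
  t=3,j=2: stock 108.1344 → up 138.4120 (V=100.0000), down 81.1008 (V=0.0000). Price 69.7638; hedge Δ=1.7449, bond B=-118.9155.
  t=3,j=3: stock 184.5494 → up 236.2232 (V=100.0000), down 138.4120 (V=100.0000). Price 84.0336; hedge Δ=0.0000, bond B=84.0336.
  t=2,j=0: stock 49.5000 → up 63.3600 (V=0.0000), down 37.1250 (V=0.0000). Price 0.0000; hedge Δ=0.0000, bond B=0.0000.
  t=2,j=1: stock 84.4800 → up 108.1344 (V=69.7638), down 63.3600 (V=0.0000). Price 48.6698; hedge Δ=1.5581, bond B=-82.9599.
  t=2,j=2: stock 144.1792 → up 184.5494 (V=84.0336), down 108.1344 (V=69.7638). Price 68.5802; hedge Δ=0.1867, bond B=41.6559.
  t=1,j=0: stock 66.0000 → up 84.4800 (V=48.6698), down 49.5000 (V=0.0000). Price 33.9539; hedge Δ=1.3914, bond B=-57.8759.
  t=1,j=1: stock 112.6400 → up 144.1792 (V=68.5802), down 84.4800 (V=48.6698). Price 54.7892; hedge Δ=0.3335, bond B=17.2225.
  t=0,j=0: stock 88.0000 → up 112.6400 (V=54.7892), down 66.0000 (V=33.9539). Price 43.0682; hedge Δ=0.4467, bond B=3.7562.
Each (Δ,B) replicates both successor values, so the strategy is self-financing and V0 is arbitrage-free.

(0,0): Delta=0.4467 Bond=3.7562
(1,0): Delta=1.3914 Bond=-57.8759
(1,1): Delta=0.3335 Bond=17.2225
(2,0): Delta=0.0000 Bond=0.0000
(2,1): Delta=1.5581 Bond=-82.9599
(2,2): Delta=0.1867 Bond=41.6559
(3,0): Delta=0.0000 Bond=0.0000
(3,1): Delta=0.0000 Bond=0.0000
(3,2): Delta=1.7449 Bond=-118.9155
(3,3): Delta=0.0000 Bond=84.0336
V0=43.0682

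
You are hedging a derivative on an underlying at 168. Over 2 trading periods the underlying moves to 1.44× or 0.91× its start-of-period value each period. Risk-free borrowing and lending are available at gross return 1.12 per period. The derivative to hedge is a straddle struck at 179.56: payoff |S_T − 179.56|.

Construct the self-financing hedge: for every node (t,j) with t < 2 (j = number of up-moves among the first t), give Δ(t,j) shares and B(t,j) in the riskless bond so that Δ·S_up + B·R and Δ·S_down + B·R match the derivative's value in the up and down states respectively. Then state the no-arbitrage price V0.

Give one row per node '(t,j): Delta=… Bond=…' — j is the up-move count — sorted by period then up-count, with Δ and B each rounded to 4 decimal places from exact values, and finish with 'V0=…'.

Under the risk-neutral measure, an up-move has probability p* = (R−d)/(u−d) = 0.3962 and values discount at R = 1.12.
Terminal payoffs: V(2,0)=40.4392, V(2,1)=40.5872, V(2,2)=168.8048
Node (1,0) S=152.8800: V=(p*·40.5872+(1−p*)·40.4392)/1.12=36.1588; Δ=(40.5872−40.4392)/(220.1472−139.1208)=0.0018; B=V−Δ·S=35.8795
Node (1,1) S=241.9200: V=(p*·168.8048+(1−p*)·40.5872)/1.12=81.5986; Δ=(168.8048−40.5872)/(348.3648−220.1472)=1.0000; B=V−Δ·S=-160.3214
Node (0,0) S=168.0000: V=(p*·81.5986+(1−p*)·36.1588)/1.12=48.3600; Δ=(81.5986−36.1588)/(241.9200−152.8800)=0.5103; B=V−Δ·S=-37.3754
Root portfolio cost Δ·168+B reproduces V0=48.3600.

(0,0): Delta=0.5103 Bond=-37.3754
(1,0): Delta=0.0018 Bond=35.8795
(1,1): Delta=1.0000 Bond=-160.3214
V0=48.3600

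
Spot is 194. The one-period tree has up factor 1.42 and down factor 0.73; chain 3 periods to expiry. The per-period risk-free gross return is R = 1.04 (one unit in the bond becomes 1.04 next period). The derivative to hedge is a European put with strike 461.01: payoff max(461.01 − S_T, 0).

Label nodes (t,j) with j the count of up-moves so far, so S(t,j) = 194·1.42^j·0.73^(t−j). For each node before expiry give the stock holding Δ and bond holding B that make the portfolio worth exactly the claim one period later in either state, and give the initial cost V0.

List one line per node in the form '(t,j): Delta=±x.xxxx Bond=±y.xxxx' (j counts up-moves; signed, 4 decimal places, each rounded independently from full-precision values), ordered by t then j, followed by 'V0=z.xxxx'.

(0,0): Delta=-0.8683 Bond=391.9020
(1,0): Delta=-1.0000 Bond=426.2297
(1,1): Delta=-0.7853 Bond=384.7148
(2,0): Delta=-1.0000 Bond=443.2788
(2,1): Delta=-1.0000 Bond=443.2788
(2,2): Delta=-0.6500 Bond=347.1786
V0=223.4521

Under the risk-neutral measure, an up-move has probability p* = (R−d)/(u−d) = 0.4493 and values discount at R = 1.04.
Terminal values V(3,·): V(3,0)=385.5407, V(3,1)=314.2067, V(3,2)=175.4474, V(3,3)=0.0000
  t=2,j=0: stock 103.3826 → up 146.8033 (V=314.2067), down 75.4693 (V=385.5407). Price 339.8962; hedge Δ=-1.0000, bond B=443.2788.
  t=2,j=1: stock 201.1004 → up 285.5626 (V=175.4474), down 146.8033 (V=314.2067). Price 242.1784; hedge Δ=-1.0000, bond B=443.2788.
  t=2,j=2: stock 391.1816 → up 555.4779 (V=0.0000), down 285.5626 (V=175.4474). Price 92.9069; hedge Δ=-0.6500, bond B=347.1786.
  t=1,j=0: stock 141.6200 → up 201.1004 (V=242.1784), down 103.3826 (V=339.8962). Price 284.6097; hedge Δ=-1.0000, bond B=426.2297.
  t=1,j=1: stock 275.4800 → up 391.1816 (V=92.9069), down 201.1004 (V=242.1784). Price 168.3793; hedge Δ=-0.7853, bond B=384.7148.
  t=0,j=0: stock 194.0000 → up 275.4800 (V=168.3793), down 141.6200 (V=284.6097). Price 223.4521; hedge Δ=-0.8683, bond B=391.9020.
The time-0 hedge costs 223.4521, which is the no-arbitrage price.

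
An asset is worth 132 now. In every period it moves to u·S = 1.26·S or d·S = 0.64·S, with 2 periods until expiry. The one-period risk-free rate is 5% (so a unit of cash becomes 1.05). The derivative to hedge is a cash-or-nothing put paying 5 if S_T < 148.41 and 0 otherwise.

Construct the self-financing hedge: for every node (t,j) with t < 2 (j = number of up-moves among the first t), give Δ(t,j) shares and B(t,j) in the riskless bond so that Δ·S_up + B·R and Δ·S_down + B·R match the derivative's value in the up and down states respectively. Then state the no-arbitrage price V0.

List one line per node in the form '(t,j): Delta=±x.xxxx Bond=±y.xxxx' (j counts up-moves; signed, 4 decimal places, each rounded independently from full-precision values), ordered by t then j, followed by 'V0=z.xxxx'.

(0,0): Delta=-0.0385 Bond=7.6309
(1,0): Delta=0.0000 Bond=4.7619
(1,1): Delta=-0.0485 Bond=9.6774
V0=2.5519

No-arbitrage ⇒ martingale measure with p* = (R−d)/(u−d) = 0.6613.
At expiry t=2: V(2,0)=5.0000, V(2,1)=5.0000, V(2,2)=0.0000
(1,0): S=84.4800. Δ = (V_up−V_dn)/(S_up−S_dn) = (5.0000−5.0000)/(106.4448−54.0672) = 0.0000. V = [p*·5.0000 + (1−p*)·5.0000]/1.05 = 4.7619. B = V − Δ·S = 4.7619.
(1,1): S=166.3200. Δ = (V_up−V_dn)/(S_up−S_dn) = (0.0000−5.0000)/(209.5632−106.4448) = -0.0485. V = [p*·0.0000 + (1−p*)·5.0000]/1.05 = 1.6129. B = V − Δ·S = 9.6774.
(0,0): S=132.0000. Δ = (V_up−V_dn)/(S_up−S_dn) = (1.6129−4.7619)/(166.3200−84.4800) = -0.0385. V = [p*·1.6129 + (1−p*)·4.7619]/1.05 = 2.5519. B = V − Δ·S = 7.6309.
Root portfolio cost Δ·132+B reproduces V0=2.5519.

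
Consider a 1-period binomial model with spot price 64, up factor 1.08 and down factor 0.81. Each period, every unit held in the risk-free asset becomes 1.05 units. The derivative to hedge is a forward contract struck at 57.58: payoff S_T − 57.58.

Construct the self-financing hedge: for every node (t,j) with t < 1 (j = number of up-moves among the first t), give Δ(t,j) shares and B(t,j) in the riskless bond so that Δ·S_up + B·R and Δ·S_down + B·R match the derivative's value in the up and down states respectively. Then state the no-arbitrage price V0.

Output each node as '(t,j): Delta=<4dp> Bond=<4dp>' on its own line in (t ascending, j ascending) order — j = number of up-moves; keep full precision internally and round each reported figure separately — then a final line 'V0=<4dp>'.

(0,0): Delta=1.0000 Bond=-54.8381
V0=9.1619

Risk-neutral probability p* = (R−d)/(u−d) = (1.05−0.81)/(1.08−0.81) = 0.8889.
At expiry t=1: V(1,0)=-5.7400, V(1,1)=11.5400
Node (0,0) S=64.0000: V=(p*·11.5400+(1−p*)·-5.7400)/1.05=9.1619; Δ=(11.5400−-5.7400)/(69.1200−51.8400)=1.0000; B=V−Δ·S=-54.8381
Check: Δ(0,0)·S0 + B(0,0) = 9.1619 = V0.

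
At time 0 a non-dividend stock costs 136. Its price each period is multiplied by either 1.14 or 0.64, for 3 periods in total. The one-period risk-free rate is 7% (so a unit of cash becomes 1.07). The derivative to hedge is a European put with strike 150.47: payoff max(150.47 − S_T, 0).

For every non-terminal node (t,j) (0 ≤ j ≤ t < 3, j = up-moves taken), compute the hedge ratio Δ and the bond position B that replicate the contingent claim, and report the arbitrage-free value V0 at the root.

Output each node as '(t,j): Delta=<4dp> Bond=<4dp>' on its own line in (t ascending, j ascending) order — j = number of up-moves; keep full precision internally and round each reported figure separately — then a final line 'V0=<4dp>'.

No-arbitrage ⇒ martingale measure with p* = (R−d)/(u−d) = 0.8600.
Terminal payoffs: V(3,0)=114.8184, V(3,1)=86.9656, V(3,2)=37.3528, V(3,3)=0.0000
Node (2,0) S=55.7056: V=(p*·86.9656+(1−p*)·114.8184)/1.07=84.9206; Δ=(86.9656−114.8184)/(63.5044−35.6516)=-1.0000; B=V−Δ·S=140.6262
Node (2,1) S=99.2256: V=(p*·37.3528+(1−p*)·86.9656)/1.07=41.4006; Δ=(37.3528−86.9656)/(113.1172−63.5044)=-1.0000; B=V−Δ·S=140.6262
Node (2,2) S=176.7456: V=(p*·0.0000+(1−p*)·37.3528)/1.07=4.8873; Δ=(0.0000−37.3528)/(201.4900−113.1172)=-0.4227; B=V−Δ·S=79.5929
Node (1,0) S=87.0400: V=(p*·41.4006+(1−p*)·84.9206)/1.07=44.3863; Δ=(41.4006−84.9206)/(99.2256−55.7056)=-1.0000; B=V−Δ·S=131.4263
Node (1,1) S=155.0400: V=(p*·4.8873+(1−p*)·41.4006)/1.07=9.3450; Δ=(4.8873−41.4006)/(176.7456−99.2256)=-0.4710; B=V−Δ·S=82.3716
Node (0,0) S=136.0000: V=(p*·9.3450+(1−p*)·44.3863)/1.07=13.3185; Δ=(9.3450−44.3863)/(155.0400−87.0400)=-0.5153; B=V−Δ·S=83.4011
The time-0 hedge costs 13.3185, which is the no-arbitrage price.

(0,0): Delta=-0.5153 Bond=83.4011
(1,0): Delta=-1.0000 Bond=131.4263
(1,1): Delta=-0.4710 Bond=82.3716
(2,0): Delta=-1.0000 Bond=140.6262
(2,1): Delta=-1.0000 Bond=140.6262
(2,2): Delta=-0.4227 Bond=79.5929
V0=13.3185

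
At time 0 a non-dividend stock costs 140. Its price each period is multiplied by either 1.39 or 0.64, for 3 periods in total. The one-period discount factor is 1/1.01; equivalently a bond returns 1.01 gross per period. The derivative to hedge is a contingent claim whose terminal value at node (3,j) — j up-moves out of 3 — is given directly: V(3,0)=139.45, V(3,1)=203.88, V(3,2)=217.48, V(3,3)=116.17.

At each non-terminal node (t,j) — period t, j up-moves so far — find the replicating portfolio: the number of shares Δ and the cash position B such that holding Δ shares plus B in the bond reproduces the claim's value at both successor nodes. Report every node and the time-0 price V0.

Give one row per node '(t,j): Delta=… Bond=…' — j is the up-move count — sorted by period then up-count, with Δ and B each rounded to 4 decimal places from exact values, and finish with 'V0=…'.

Under the risk-neutral measure, an up-move has probability p* = (R−d)/(u−d) = 0.4933 and values discount at R = 1.01.
Terminal values V(3,·): V(3,0)=139.4500, V(3,1)=203.8800, V(3,2)=217.4800, V(3,3)=116.1700
  t=2,j=0: stock 57.3440 → up 79.7082 (V=203.8800), down 36.7002 (V=139.4500). Price 169.5401; hedge Δ=1.4981, bond B=83.6334.
  t=2,j=1: stock 124.5440 → up 173.1162 (V=217.4800), down 79.7082 (V=203.8800). Price 208.5043; hedge Δ=0.1456, bond B=190.3710.
  t=2,j=2: stock 270.4940 → up 375.9867 (V=116.1700), down 173.1162 (V=217.4800). Price 165.8420; hedge Δ=-0.4994, bond B=300.9220.
  t=1,j=0: stock 89.6000 → up 124.5440 (V=208.5043), down 57.3440 (V=169.5401). Price 186.8935; hedge Δ=0.5798, bond B=134.9412.
  t=1,j=1: stock 194.6000 → up 270.4940 (V=165.8420), down 124.5440 (V=208.5043). Price 185.6015; hedge Δ=-0.2923, bond B=242.4846.
  t=0,j=0: stock 140.0000 → up 194.6000 (V=185.6015), down 89.6000 (V=186.8935). Price 184.4120; hedge Δ=-0.0123, bond B=186.1346.
Root portfolio cost Δ·140+B reproduces V0=184.4120.

(0,0): Delta=-0.0123 Bond=186.1346
(1,0): Delta=0.5798 Bond=134.9412
(1,1): Delta=-0.2923 Bond=242.4846
(2,0): Delta=1.4981 Bond=83.6334
(2,1): Delta=0.1456 Bond=190.3710
(2,2): Delta=-0.4994 Bond=300.9220
V0=184.4120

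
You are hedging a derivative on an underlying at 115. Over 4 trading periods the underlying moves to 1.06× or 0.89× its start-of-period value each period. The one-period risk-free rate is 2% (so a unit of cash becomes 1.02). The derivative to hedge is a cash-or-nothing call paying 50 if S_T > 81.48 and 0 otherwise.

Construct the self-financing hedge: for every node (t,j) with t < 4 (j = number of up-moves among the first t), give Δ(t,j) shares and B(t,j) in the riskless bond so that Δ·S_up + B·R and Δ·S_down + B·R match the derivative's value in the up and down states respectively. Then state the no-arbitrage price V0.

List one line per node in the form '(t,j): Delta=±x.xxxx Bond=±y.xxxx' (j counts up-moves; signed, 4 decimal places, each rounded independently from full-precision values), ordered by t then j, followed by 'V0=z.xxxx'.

(0,0): Delta=0.0314 Bond=42.4403
(1,0): Delta=0.1529 Bond=30.8513
(1,1): Delta=0.0000 Bond=47.1161
(2,0): Delta=0.7448 Bond=-22.4494
(2,1): Delta=0.0000 Bond=48.0584
(2,2): Delta=0.0000 Bond=48.0584
(3,0): Delta=3.6279 Bond=-256.6321
(3,1): Delta=0.0000 Bond=49.0196
(3,2): Delta=0.0000 Bond=49.0196
(3,3): Delta=0.0000 Bond=49.0196
V0=46.0507

Under the risk-neutral measure, an up-move has probability p* = (R−d)/(u−d) = 0.7647 and values discount at R = 1.02.
Terminal values V(4,·): V(4,0)=0.0000, V(4,1)=50.0000, V(4,2)=50.0000, V(4,3)=50.0000, V(4,4)=50.0000
(3,0): S=81.0714. Δ = (V_up−V_dn)/(S_up−S_dn) = (50.0000−0.0000)/(85.9357−72.1536) = 3.6279. V = [p*·50.0000 + (1−p*)·0.0000]/1.02 = 37.4856. B = V − Δ·S = -256.6321.
(3,1): S=96.5570. Δ = (V_up−V_dn)/(S_up−S_dn) = (50.0000−50.0000)/(102.3504−85.9357) = 0.0000. V = [p*·50.0000 + (1−p*)·50.0000]/1.02 = 49.0196. B = V − Δ·S = 49.0196.
(3,2): S=115.0005. Δ = (V_up−V_dn)/(S_up−S_dn) = (50.0000−50.0000)/(121.9005−102.3504) = 0.0000. V = [p*·50.0000 + (1−p*)·50.0000]/1.02 = 49.0196. B = V − Δ·S = 49.0196.
(3,3): S=136.9668. Δ = (V_up−V_dn)/(S_up−S_dn) = (50.0000−50.0000)/(145.1849−121.9005) = 0.0000. V = [p*·50.0000 + (1−p*)·50.0000]/1.02 = 49.0196. B = V − Δ·S = 49.0196.
(2,0): S=91.0915. Δ = (V_up−V_dn)/(S_up−S_dn) = (49.0196−37.4856)/(96.5570−81.0714) = 0.7448. V = [p*·49.0196 + (1−p*)·37.4856]/1.02 = 45.3978. B = V − Δ·S = -22.4494.
(2,1): S=108.4910. Δ = (V_up−V_dn)/(S_up−S_dn) = (49.0196−49.0196)/(115.0005−96.5570) = 0.0000. V = [p*·49.0196 + (1−p*)·49.0196]/1.02 = 48.0584. B = V − Δ·S = 48.0584.
(2,2): S=129.2140. Δ = (V_up−V_dn)/(S_up−S_dn) = (49.0196−49.0196)/(136.9668−115.0005) = 0.0000. V = [p*·49.0196 + (1−p*)·49.0196]/1.02 = 48.0584. B = V − Δ·S = 48.0584.
(1,0): S=102.3500. Δ = (V_up−V_dn)/(S_up−S_dn) = (48.0584−45.3978)/(108.4910−91.0915) = 0.1529. V = [p*·48.0584 + (1−p*)·45.3978]/1.02 = 46.5024. B = V − Δ·S = 30.8513.
(1,1): S=121.9000. Δ = (V_up−V_dn)/(S_up−S_dn) = (48.0584−48.0584)/(129.2140−108.4910) = 0.0000. V = [p*·48.0584 + (1−p*)·48.0584]/1.02 = 47.1161. B = V − Δ·S = 47.1161.
(0,0): S=115.0000. Δ = (V_up−V_dn)/(S_up−S_dn) = (47.1161−46.5024)/(121.9000−102.3500) = 0.0314. V = [p*·47.1161 + (1−p*)·46.5024]/1.02 = 46.0507. B = V − Δ·S = 42.4403.
Each (Δ,B) replicates both successor values, so the strategy is self-financing and V0 is arbitrage-free.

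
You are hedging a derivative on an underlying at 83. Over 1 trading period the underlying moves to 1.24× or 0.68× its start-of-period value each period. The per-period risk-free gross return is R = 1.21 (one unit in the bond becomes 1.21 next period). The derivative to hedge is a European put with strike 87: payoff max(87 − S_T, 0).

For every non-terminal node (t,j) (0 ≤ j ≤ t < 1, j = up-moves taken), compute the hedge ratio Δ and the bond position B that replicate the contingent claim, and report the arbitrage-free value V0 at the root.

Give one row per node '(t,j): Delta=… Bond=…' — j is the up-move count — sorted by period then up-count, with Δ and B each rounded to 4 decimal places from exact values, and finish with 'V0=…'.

Under the risk-neutral measure, an up-move has probability p* = (R−d)/(u−d) = 0.9464 and values discount at R = 1.21.
Payoff layer (t=1): V(1,0)=30.5600, V(1,1)=0.0000
Node (0,0) S=83.0000: V=(p*·0.0000+(1−p*)·30.5600)/1.21=1.3530; Δ=(0.0000−30.5600)/(102.9200−56.4400)=-0.6575; B=V−Δ·S=55.9244
Root portfolio cost Δ·83+B reproduces V0=1.3530.

(0,0): Delta=-0.6575 Bond=55.9244
V0=1.3530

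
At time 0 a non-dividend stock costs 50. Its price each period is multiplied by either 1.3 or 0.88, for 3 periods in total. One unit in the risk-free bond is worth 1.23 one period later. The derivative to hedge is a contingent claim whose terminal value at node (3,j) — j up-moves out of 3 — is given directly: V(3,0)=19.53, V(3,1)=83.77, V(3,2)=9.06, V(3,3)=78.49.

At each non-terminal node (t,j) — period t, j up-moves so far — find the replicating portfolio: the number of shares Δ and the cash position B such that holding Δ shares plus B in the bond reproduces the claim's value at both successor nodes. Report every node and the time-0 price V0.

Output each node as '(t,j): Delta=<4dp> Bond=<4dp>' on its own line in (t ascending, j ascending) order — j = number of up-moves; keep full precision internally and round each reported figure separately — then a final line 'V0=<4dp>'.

(0,0): Delta=0.9206 Bond=-16.7533
(1,0): Delta=-2.2680 Bond=119.6882
(1,1): Delta=1.3522 Bond=-48.6656
(2,0): Delta=3.9502 Bond=-93.5513
(2,1): Delta=-3.1098 Bond=195.3701
(2,2): Delta=1.9563 Bond=-110.9044
V0=29.2746

The replicating-portfolio and risk-neutral prices coincide; use p* = (1.23−0.88)/(1.3−0.88) = 0.8333 for the latter.
At expiry t=3: V(3,0)=19.5300, V(3,1)=83.7700, V(3,2)=9.0600, V(3,3)=78.4900
(2,0): S=38.7200. Δ = (V_up−V_dn)/(S_up−S_dn) = (83.7700−19.5300)/(50.3360−34.0736) = 3.9502. V = [p*·83.7700 + (1−p*)·19.5300]/1.23 = 59.4011. B = V − Δ·S = -93.5513.
(2,1): S=57.2000. Δ = (V_up−V_dn)/(S_up−S_dn) = (9.0600−83.7700)/(74.3600−50.3360) = -3.1098. V = [p*·9.0600 + (1−p*)·83.7700]/1.23 = 17.4892. B = V − Δ·S = 195.3701.
(2,2): S=84.5000. Δ = (V_up−V_dn)/(S_up−S_dn) = (78.4900−9.0600)/(109.8500−74.3600) = 1.9563. V = [p*·78.4900 + (1−p*)·9.0600]/1.23 = 54.4051. B = V − Δ·S = -110.9044.
(1,0): S=44.0000. Δ = (V_up−V_dn)/(S_up−S_dn) = (17.4892−59.4011)/(57.2000−38.7200) = -2.2680. V = [p*·17.4892 + (1−p*)·59.4011]/1.23 = 19.8980. B = V − Δ·S = 119.6882.
(1,1): S=65.0000. Δ = (V_up−V_dn)/(S_up−S_dn) = (54.4051−17.4892)/(84.5000−57.2000) = 1.3522. V = [p*·54.4051 + (1−p*)·17.4892]/1.23 = 39.2297. B = V − Δ·S = -48.6656.
(0,0): S=50.0000. Δ = (V_up−V_dn)/(S_up−S_dn) = (39.2297−19.8980)/(65.0000−44.0000) = 0.9206. V = [p*·39.2297 + (1−p*)·19.8980]/1.23 = 29.2746. B = V − Δ·S = -16.7533.
The time-0 hedge costs 29.2746, which is the no-arbitrage price.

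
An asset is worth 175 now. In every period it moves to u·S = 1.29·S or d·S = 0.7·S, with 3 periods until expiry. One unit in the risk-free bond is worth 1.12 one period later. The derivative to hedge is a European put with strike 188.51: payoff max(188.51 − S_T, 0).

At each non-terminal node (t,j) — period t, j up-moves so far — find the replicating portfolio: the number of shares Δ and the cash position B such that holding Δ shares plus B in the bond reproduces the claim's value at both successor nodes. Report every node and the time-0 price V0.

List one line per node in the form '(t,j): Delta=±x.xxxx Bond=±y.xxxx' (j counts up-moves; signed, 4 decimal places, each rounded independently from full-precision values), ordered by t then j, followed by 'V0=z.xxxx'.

(0,0): Delta=-0.2791 Bond=60.8680
(1,0): Delta=-0.8651 Bond=139.9491
(1,1): Delta=-0.1505 Bond=39.1196
(2,0): Delta=-1.0000 Bond=168.3125
(2,1): Delta=-0.8354 Bond=152.0601
(2,2): Delta=0.0000 Bond=0.0000
V0=12.0177

Since d<R<u, set p* = (R−d)/(u−d) = 0.7119; price each node as the discounted p*-expectation of its children.
Payoff layer (t=3): V(3,0)=128.4850, V(3,1)=77.8925, V(3,2)=0.0000, V(3,3)=0.0000
  t=2,j=0: stock 85.7500 → up 110.6175 (V=77.8925), down 60.0250 (V=128.4850). Price 82.5625; hedge Δ=-1.0000, bond B=168.3125.
  t=2,j=1: stock 158.0250 → up 203.8522 (V=0.0000), down 110.6175 (V=77.8925). Price 20.0389; hedge Δ=-0.8354, bond B=152.0601.
  t=2,j=2: stock 291.2175 → up 375.6706 (V=0.0000), down 203.8522 (V=0.0000). Price 0.0000; hedge Δ=0.0000, bond B=0.0000.
  t=1,j=0: stock 122.5000 → up 158.0250 (V=20.0389), down 85.7500 (V=82.5625). Price 33.9770; hedge Δ=-0.8651, bond B=139.9491.
  t=1,j=1: stock 225.7500 → up 291.2175 (V=0.0000), down 158.0250 (V=20.0389). Price 5.1553; hedge Δ=-0.1505, bond B=39.1196.
  t=0,j=0: stock 175.0000 → up 225.7500 (V=5.1553), down 122.5000 (V=33.9770). Price 12.0177; hedge Δ=-0.2791, bond B=60.8680.
Root portfolio cost Δ·175+B reproduces V0=12.0177.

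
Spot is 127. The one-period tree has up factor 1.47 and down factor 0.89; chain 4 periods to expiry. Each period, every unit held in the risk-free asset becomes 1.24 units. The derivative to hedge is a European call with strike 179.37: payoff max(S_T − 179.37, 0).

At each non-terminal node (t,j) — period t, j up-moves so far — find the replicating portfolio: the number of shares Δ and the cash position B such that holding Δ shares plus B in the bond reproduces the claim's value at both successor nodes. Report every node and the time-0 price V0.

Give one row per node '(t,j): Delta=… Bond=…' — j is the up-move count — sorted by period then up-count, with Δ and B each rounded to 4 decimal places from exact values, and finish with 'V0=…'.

(0,0): Delta=0.8801 Bond=-56.5622
(1,0): Delta=0.6922 Bond=-48.8988
(1,1): Delta=0.9549 Bond=-84.0938
(2,0): Delta=0.3170 Bond=-22.8902
(2,1): Delta=0.8415 Bond=-85.4379
(2,2): Delta=1.0000 Bond=-116.6558
(3,0): Delta=0.0000 Bond=0.0000
(3,1): Delta=0.4432 Bond=-47.0361
(3,2): Delta=1.0000 Bond=-144.6532
(3,3): Delta=1.0000 Bond=-144.6532
V0=55.2146

Under the risk-neutral measure, an up-move has probability p* = (R−d)/(u−d) = 0.6034 and values discount at R = 1.24.
Terminal values V(4,·): V(4,0)=0.0000, V(4,1)=0.0000, V(4,2)=38.0094, V(4,3)=179.6724, V(4,4)=413.6551
  t=3,j=0: stock 89.5311 → up 131.6107 (V=0.0000), down 79.6826 (V=0.0000). Price 0.0000; hedge Δ=0.0000, bond B=0.0000.
  t=3,j=1: stock 147.8771 → up 217.3794 (V=38.0094), down 131.6107 (V=0.0000). Price 18.4973; hedge Δ=0.4432, bond B=-47.0361.
  t=3,j=2: stock 244.2465 → up 359.0424 (V=179.6724), down 217.3794 (V=38.0094). Price 99.5933; hedge Δ=1.0000, bond B=-144.6532.
  t=3,j=3: stock 403.4184 → up 593.0251 (V=413.6551), down 359.0424 (V=179.6724). Price 258.7652; hedge Δ=1.0000, bond B=-144.6532.
  t=2,j=0: stock 100.5967 → up 147.8771 (V=18.4973), down 89.5311 (V=0.0000). Price 9.0018; hedge Δ=0.3170, bond B=-22.8902.
  t=2,j=1: stock 166.1541 → up 244.2465 (V=99.5933), down 147.8771 (V=18.4973). Price 54.3827; hedge Δ=0.8415, bond B=-85.4379.
  t=2,j=2: stock 274.4343 → up 403.4184 (V=258.7652), down 244.2465 (V=99.5933). Price 157.7785; hedge Δ=1.0000, bond B=-116.6558.
  t=1,j=0: stock 113.0300 → up 166.1541 (V=54.3827), down 100.5967 (V=9.0018). Price 29.3442; hedge Δ=0.6922, bond B=-48.8988.
  t=1,j=1: stock 186.6900 → up 274.4343 (V=157.7785), down 166.1541 (V=54.3827). Price 94.1748; hedge Δ=0.9549, bond B=-84.0938.
  t=0,j=0: stock 127.0000 → up 186.6900 (V=94.1748), down 113.0300 (V=29.3442). Price 55.2146; hedge Δ=0.8801, bond B=-56.5622.
The time-0 hedge costs 55.2146, which is the no-arbitrage price.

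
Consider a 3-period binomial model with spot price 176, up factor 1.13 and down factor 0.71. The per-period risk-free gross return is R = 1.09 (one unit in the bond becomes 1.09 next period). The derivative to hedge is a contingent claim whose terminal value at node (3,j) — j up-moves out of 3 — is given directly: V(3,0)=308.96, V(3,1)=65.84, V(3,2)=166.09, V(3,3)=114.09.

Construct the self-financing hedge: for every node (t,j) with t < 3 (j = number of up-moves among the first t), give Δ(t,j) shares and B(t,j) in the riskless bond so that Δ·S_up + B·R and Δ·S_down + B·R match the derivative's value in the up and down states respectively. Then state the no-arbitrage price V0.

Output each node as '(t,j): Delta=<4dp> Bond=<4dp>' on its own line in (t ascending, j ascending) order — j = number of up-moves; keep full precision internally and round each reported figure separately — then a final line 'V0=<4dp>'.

(0,0): Delta=-0.3131 Bond=151.8032
(1,0): Delta=1.1808 Bond=-21.2054
(1,1): Delta=-0.4119 Bond=185.1151
(2,0): Delta=-6.5244 Bond=660.5033
(2,1): Delta=1.6904 Bond=-95.0736
(2,2): Delta=-0.5509 Bond=233.0227
V0=96.7024

No-arbitrage ⇒ martingale measure with p* = (R−d)/(u−d) = 0.9048.
At expiry t=3: V(3,0)=308.9600, V(3,1)=65.8400, V(3,2)=166.0900, V(3,3)=114.0900
(2,0): S=88.7216. Δ = (V_up−V_dn)/(S_up−S_dn) = (65.8400−308.9600)/(100.2554−62.9923) = -6.5244. V = [p*·65.8400 + (1−p*)·308.9600]/1.09 = 81.6461. B = V − Δ·S = 660.5033.
(2,1): S=141.2048. Δ = (V_up−V_dn)/(S_up−S_dn) = (166.0900−65.8400)/(159.5614−100.2554) = 1.6904. V = [p*·166.0900 + (1−p*)·65.8400]/1.09 = 143.6169. B = V − Δ·S = -95.0736.
(2,2): S=224.7344. Δ = (V_up−V_dn)/(S_up−S_dn) = (114.0900−166.0900)/(253.9499−159.5614) = -0.5509. V = [p*·114.0900 + (1−p*)·166.0900]/1.09 = 109.2132. B = V − Δ·S = 233.0227.
(1,0): S=124.9600. Δ = (V_up−V_dn)/(S_up−S_dn) = (143.6169−81.6461)/(141.2048−88.7216) = 1.1808. V = [p*·143.6169 + (1−p*)·81.6461]/1.09 = 126.3439. B = V − Δ·S = -21.2054.
(1,1): S=198.8800. Δ = (V_up−V_dn)/(S_up−S_dn) = (109.2132−143.6169)/(224.7344−141.2048) = -0.4119. V = [p*·109.2132 + (1−p*)·143.6169]/1.09 = 103.2016. B = V − Δ·S = 185.1151.
(0,0): S=176.0000. Δ = (V_up−V_dn)/(S_up−S_dn) = (103.2016−126.3439)/(198.8800−124.9600) = -0.3131. V = [p*·103.2016 + (1−p*)·126.3439]/1.09 = 96.7024. B = V − Δ·S = 151.8032.
Self-financing check: at every node Δ·S+B equals the discounted successor values.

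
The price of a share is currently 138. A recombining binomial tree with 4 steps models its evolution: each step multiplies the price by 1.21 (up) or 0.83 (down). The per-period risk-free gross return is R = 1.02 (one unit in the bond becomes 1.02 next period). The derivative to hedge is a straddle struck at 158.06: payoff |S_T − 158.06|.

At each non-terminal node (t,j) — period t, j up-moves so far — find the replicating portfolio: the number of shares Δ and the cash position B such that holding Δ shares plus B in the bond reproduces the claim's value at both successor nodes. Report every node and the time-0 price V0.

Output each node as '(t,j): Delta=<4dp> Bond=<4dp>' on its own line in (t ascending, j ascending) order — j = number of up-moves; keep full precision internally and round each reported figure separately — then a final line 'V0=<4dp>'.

Under the risk-neutral measure, an up-move has probability p* = (R−d)/(u−d) = 0.5000 and values discount at R = 1.02.
Payoff layer (t=4): V(4,0)=92.5675, V(4,1)=62.5830, V(4,2)=18.8706, V(4,3)=44.8546, V(4,4)=137.7553
Node (3,0) S=78.9066: V=(p*·62.5830+(1−p*)·92.5675)/1.02=76.0542; Δ=(62.5830−92.5675)/(95.4770−65.4925)=-1.0000; B=V−Δ·S=154.9608
Node (3,1) S=115.0325: V=(p*·18.8706+(1−p*)·62.5830)/1.02=39.9283; Δ=(18.8706−62.5830)/(139.1894−95.4770)=-1.0000; B=V−Δ·S=154.9608
Node (3,2) S=167.6980: V=(p*·44.8546+(1−p*)·18.8706)/1.02=31.2379; Δ=(44.8546−18.8706)/(202.9146−139.1894)=0.4077; B=V−Δ·S=-37.1409
Node (3,3) S=244.4754: V=(p*·137.7553+(1−p*)·44.8546)/1.02=89.5146; Δ=(137.7553−44.8546)/(295.8153−202.9146)=1.0000; B=V−Δ·S=-154.9608
Node (2,0) S=95.0682: V=(p*·39.9283+(1−p*)·76.0542)/1.02=56.8541; Δ=(39.9283−76.0542)/(115.0325−78.9066)=-1.0000; B=V−Δ·S=151.9223
Node (2,1) S=138.5934: V=(p*·31.2379+(1−p*)·39.9283)/1.02=34.8854; Δ=(31.2379−39.9283)/(167.6980−115.0325)=-0.1650; B=V−Δ·S=57.7548
Node (2,2) S=202.0458: V=(p*·89.5146+(1−p*)·31.2379)/1.02=59.1924; Δ=(89.5146−31.2379)/(244.4754−167.6980)=0.7590; B=V−Δ·S=-94.1675
Node (1,0) S=114.5400: V=(p*·34.8854+(1−p*)·56.8541)/1.02=44.9703; Δ=(34.8854−56.8541)/(138.5934−95.0682)=-0.5047; B=V−Δ·S=102.7829
Node (1,1) S=166.9800: V=(p*·59.1924+(1−p*)·34.8854)/1.02=46.1165; Δ=(59.1924−34.8854)/(202.0458−138.5934)=0.3831; B=V−Δ·S=-17.8494
Node (0,0) S=138.0000: V=(p*·46.1165+(1−p*)·44.9703)/1.02=44.6504; Δ=(46.1165−44.9703)/(166.9800−114.5400)=0.0219; B=V−Δ·S=41.6341
The time-0 hedge costs 44.6504, which is the no-arbitrage price.

(0,0): Delta=0.0219 Bond=41.6341
(1,0): Delta=-0.5047 Bond=102.7829
(1,1): Delta=0.3831 Bond=-17.8494
(2,0): Delta=-1.0000 Bond=151.9223
(2,1): Delta=-0.1650 Bond=57.7548
(2,2): Delta=0.7590 Bond=-94.1675
(3,0): Delta=-1.0000 Bond=154.9608
(3,1): Delta=-1.0000 Bond=154.9608
(3,2): Delta=0.4077 Bond=-37.1409
(3,3): Delta=1.0000 Bond=-154.9608
V0=44.6504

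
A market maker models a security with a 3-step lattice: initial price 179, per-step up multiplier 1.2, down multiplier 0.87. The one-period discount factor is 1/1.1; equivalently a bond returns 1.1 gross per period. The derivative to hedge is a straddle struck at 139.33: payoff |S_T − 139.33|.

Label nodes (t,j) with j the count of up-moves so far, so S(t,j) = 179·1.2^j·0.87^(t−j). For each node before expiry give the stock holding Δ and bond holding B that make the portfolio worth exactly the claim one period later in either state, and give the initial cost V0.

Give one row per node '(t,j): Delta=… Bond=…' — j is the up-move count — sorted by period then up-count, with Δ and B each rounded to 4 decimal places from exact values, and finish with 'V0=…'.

No-arbitrage ⇒ martingale measure with p* = (R−d)/(u−d) = 0.6970.
At expiry t=3: V(3,0)=21.4580, V(3,1)=23.2521, V(3,2)=84.9212, V(3,3)=169.9820
Node (2,0) S=135.4851: V=(p*·23.2521+(1−p*)·21.4580)/1.1=20.6440; Δ=(23.2521−21.4580)/(162.5821−117.8720)=0.0401; B=V−Δ·S=15.2072
Node (2,1) S=186.8760: V=(p*·84.9212+(1−p*)·23.2521)/1.1=60.2124; Δ=(84.9212−23.2521)/(224.2512−162.5821)=1.0000; B=V−Δ·S=-126.6636
Node (2,2) S=257.7600: V=(p*·169.9820+(1−p*)·84.9212)/1.1=131.0964; Δ=(169.9820−84.9212)/(309.3120−224.2512)=1.0000; B=V−Δ·S=-126.6636
Node (1,0) S=155.7300: V=(p*·60.2124+(1−p*)·20.6440)/1.1=43.8381; Δ=(60.2124−20.6440)/(186.8760−135.4851)=0.7699; B=V−Δ·S=-76.0659
Node (1,1) S=214.8000: V=(p*·131.0964+(1−p*)·60.2124)/1.1=99.6512; Δ=(131.0964−60.2124)/(257.7600−186.8760)=1.0000; B=V−Δ·S=-115.1488
Node (0,0) S=179.0000: V=(p*·99.6512+(1−p*)·43.8381)/1.1=75.2165; Δ=(99.6512−43.8381)/(214.8000−155.7300)=0.9449; B=V−Δ·S=-93.9141
The time-0 hedge costs 75.2165, which is the no-arbitrage price.

(0,0): Delta=0.9449 Bond=-93.9141
(1,0): Delta=0.7699 Bond=-76.0659
(1,1): Delta=1.0000 Bond=-115.1488
(2,0): Delta=0.0401 Bond=15.2072
(2,1): Delta=1.0000 Bond=-126.6636
(2,2): Delta=1.0000 Bond=-126.6636
V0=75.2165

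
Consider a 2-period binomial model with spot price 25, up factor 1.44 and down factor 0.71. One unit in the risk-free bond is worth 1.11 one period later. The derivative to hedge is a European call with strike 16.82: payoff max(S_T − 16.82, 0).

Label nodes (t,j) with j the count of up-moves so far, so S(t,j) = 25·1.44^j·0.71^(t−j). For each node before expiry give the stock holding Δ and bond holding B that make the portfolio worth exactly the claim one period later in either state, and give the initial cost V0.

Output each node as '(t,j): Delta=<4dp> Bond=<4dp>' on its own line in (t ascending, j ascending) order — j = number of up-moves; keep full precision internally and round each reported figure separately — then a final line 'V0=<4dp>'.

Since d<R<u, set p* = (R−d)/(u−d) = 0.5479; price each node as the discounted p*-expectation of its children.
Terminal payoffs: V(2,0)=0.0000, V(2,1)=8.7400, V(2,2)=35.0200
Node (1,0) S=17.7500: V=(p*·8.7400+(1−p*)·0.0000)/1.11=4.3145; Δ=(8.7400−0.0000)/(25.5600−12.6025)=0.6745; B=V−Δ·S=-7.6582
Node (1,1) S=36.0000: V=(p*·35.0200+(1−p*)·8.7400)/1.11=20.8468; Δ=(35.0200−8.7400)/(51.8400−25.5600)=1.0000; B=V−Δ·S=-15.1532
Node (0,0) S=25.0000: V=(p*·20.8468+(1−p*)·4.3145)/1.11=12.0480; Δ=(20.8468−4.3145)/(36.0000−17.7500)=0.9059; B=V−Δ·S=-10.5991
Each (Δ,B) replicates both successor values, so the strategy is self-financing and V0 is arbitrage-free.

(0,0): Delta=0.9059 Bond=-10.5991
(1,0): Delta=0.6745 Bond=-7.6582
(1,1): Delta=1.0000 Bond=-15.1532
V0=12.0480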